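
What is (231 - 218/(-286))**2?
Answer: 1098392164/20449 ≈ 53714.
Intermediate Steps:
(231 - 218/(-286))**2 = (231 - 218*(-1/286))**2 = (231 + 109/143)**2 = (33142/143)**2 = 1098392164/20449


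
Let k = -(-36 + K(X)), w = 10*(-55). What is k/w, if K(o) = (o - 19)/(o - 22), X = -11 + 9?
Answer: -281/4400 ≈ -0.063864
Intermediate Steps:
X = -2
w = -550
K(o) = (-19 + o)/(-22 + o)
k = 281/8 (k = -(-36 + (-19 - 2)/(-22 - 2)) = -(-36 - 21/(-24)) = -(-36 - 1/24*(-21)) = -(-36 + 7/8) = -1*(-281/8) = 281/8 ≈ 35.125)
k/w = (281/8)/(-550) = (281/8)*(-1/550) = -281/4400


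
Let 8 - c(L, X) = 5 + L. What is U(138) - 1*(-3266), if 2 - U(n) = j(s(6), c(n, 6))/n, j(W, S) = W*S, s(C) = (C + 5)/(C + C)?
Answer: 601477/184 ≈ 3268.9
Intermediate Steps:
c(L, X) = 3 - L (c(L, X) = 8 - (5 + L) = 8 + (-5 - L) = 3 - L)
s(C) = (5 + C)/(2*C) (s(C) = (5 + C)/((2*C)) = (5 + C)*(1/(2*C)) = (5 + C)/(2*C))
j(W, S) = S*W
U(n) = 2 - (11/4 - 11*n/12)/n (U(n) = 2 - (3 - n)*((½)*(5 + 6)/6)/n = 2 - (3 - n)*((½)*(⅙)*11)/n = 2 - (3 - n)*(11/12)/n = 2 - (11/4 - 11*n/12)/n)
U(138) - 1*(-3266) = (1/12)*(-33 + 35*138)/138 - 1*(-3266) = (1/12)*(1/138)*(-33 + 4830) + 3266 = (1/12)*(1/138)*4797 + 3266 = 533/184 + 3266 = 601477/184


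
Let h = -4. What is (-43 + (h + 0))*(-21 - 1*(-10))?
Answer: 517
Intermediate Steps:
(-43 + (h + 0))*(-21 - 1*(-10)) = (-43 + (-4 + 0))*(-21 - 1*(-10)) = (-43 - 4)*(-21 + 10) = -47*(-11) = 517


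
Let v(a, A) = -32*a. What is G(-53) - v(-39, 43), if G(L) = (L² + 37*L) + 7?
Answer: -393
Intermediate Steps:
G(L) = 7 + L² + 37*L
G(-53) - v(-39, 43) = (7 + (-53)² + 37*(-53)) - (-32)*(-39) = (7 + 2809 - 1961) - 1*1248 = 855 - 1248 = -393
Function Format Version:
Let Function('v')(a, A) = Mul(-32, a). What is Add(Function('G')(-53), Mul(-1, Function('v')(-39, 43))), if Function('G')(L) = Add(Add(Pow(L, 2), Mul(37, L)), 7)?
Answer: -393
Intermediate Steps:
Function('G')(L) = Add(7, Pow(L, 2), Mul(37, L))
Add(Function('G')(-53), Mul(-1, Function('v')(-39, 43))) = Add(Add(7, Pow(-53, 2), Mul(37, -53)), Mul(-1, Mul(-32, -39))) = Add(Add(7, 2809, -1961), Mul(-1, 1248)) = Add(855, -1248) = -393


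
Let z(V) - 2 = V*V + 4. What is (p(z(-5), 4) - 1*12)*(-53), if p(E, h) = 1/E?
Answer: 19663/31 ≈ 634.29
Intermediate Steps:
z(V) = 6 + V**2 (z(V) = 2 + (V*V + 4) = 2 + (V**2 + 4) = 2 + (4 + V**2) = 6 + V**2)
(p(z(-5), 4) - 1*12)*(-53) = (1/(6 + (-5)**2) - 1*12)*(-53) = (1/(6 + 25) - 12)*(-53) = (1/31 - 12)*(-53) = -371/31*(-53) = 19663/31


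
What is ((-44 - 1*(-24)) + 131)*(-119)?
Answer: -13209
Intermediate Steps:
((-44 - 1*(-24)) + 131)*(-119) = ((-44 + 24) + 131)*(-119) = (-20 + 131)*(-119) = 111*(-119) = -13209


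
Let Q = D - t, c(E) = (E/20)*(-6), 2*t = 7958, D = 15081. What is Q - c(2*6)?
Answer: 55528/5 ≈ 11106.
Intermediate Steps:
t = 3979 (t = (1/2)*7958 = 3979)
c(E) = -3*E/10 (c(E) = (E*(1/20))*(-6) = (E/20)*(-6) = -3*E/10)
Q = 11102 (Q = 15081 - 1*3979 = 15081 - 3979 = 11102)
Q - c(2*6) = 11102 - (-3)*2*6/10 = 11102 - (-3)*12/10 = 11102 - 1*(-18/5) = 11102 + 18/5 = 55528/5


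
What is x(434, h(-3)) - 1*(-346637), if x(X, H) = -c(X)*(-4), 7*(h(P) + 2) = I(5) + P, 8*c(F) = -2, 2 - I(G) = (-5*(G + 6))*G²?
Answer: 346636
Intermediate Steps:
I(G) = 2 - G²*(-30 - 5*G) (I(G) = 2 - (-5*(G + 6))*G² = 2 - (-5*(6 + G))*G² = 2 - (-30 - 5*G)*G² = 2 - G²*(-30 - 5*G))
c(F) = -¼ (c(F) = (⅛)*(-2) = -¼)
h(P) = 1363/7 + P/7 (h(P) = -2 + ((2 + 5*5³ + 30*5²) + P)/7 = -2 + ((2 + 5*125 + 30*25) + P)/7 = -2 + ((2 + 625 + 750) + P)/7 = -2 + (1377 + P)/7 = -2 + (1377/7 + P/7) = 1363/7 + P/7)
x(X, H) = -1 (x(X, H) = -1*(-¼)*(-4) = (¼)*(-4) = -1)
x(434, h(-3)) - 1*(-346637) = -1 - 1*(-346637) = -1 + 346637 = 346636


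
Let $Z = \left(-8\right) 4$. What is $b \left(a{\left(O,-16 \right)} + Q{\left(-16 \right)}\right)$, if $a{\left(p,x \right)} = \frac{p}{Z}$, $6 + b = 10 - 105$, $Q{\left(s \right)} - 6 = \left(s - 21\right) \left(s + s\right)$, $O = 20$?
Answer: $- \frac{961015}{8} \approx -1.2013 \cdot 10^{5}$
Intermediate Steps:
$Z = -32$
$Q{\left(s \right)} = 6 + 2 s \left(-21 + s\right)$ ($Q{\left(s \right)} = 6 + \left(s - 21\right) \left(s + s\right) = 6 + \left(-21 + s\right) 2 s = 6 + 2 s \left(-21 + s\right)$)
$b = -101$ ($b = -6 + \left(10 - 105\right) = -6 - 95 = -101$)
$a{\left(p,x \right)} = - \frac{p}{32}$ ($a{\left(p,x \right)} = \frac{p}{-32} = p \left(- \frac{1}{32}\right) = - \frac{p}{32}$)
$b \left(a{\left(O,-16 \right)} + Q{\left(-16 \right)}\right) = - 101 \left(\left(- \frac{1}{32}\right) 20 + \left(6 - -672 + 2 \left(-16\right)^{2}\right)\right) = - 101 \left(- \frac{5}{8} + \left(6 + 672 + 2 \cdot 256\right)\right) = - 101 \left(- \frac{5}{8} + \left(6 + 672 + 512\right)\right) = - 101 \left(- \frac{5}{8} + 1190\right) = \left(-101\right) \frac{9515}{8} = - \frac{961015}{8}$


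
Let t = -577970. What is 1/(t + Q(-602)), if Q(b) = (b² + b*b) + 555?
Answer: 1/147393 ≈ 6.7846e-6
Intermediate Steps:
Q(b) = 555 + 2*b² (Q(b) = (b² + b²) + 555 = 2*b² + 555 = 555 + 2*b²)
1/(t + Q(-602)) = 1/(-577970 + (555 + 2*(-602)²)) = 1/(-577970 + (555 + 2*362404)) = 1/(-577970 + (555 + 724808)) = 1/(-577970 + 725363) = 1/147393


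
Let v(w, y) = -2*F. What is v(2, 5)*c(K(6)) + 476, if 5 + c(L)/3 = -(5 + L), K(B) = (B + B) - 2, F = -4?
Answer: -4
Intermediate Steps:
v(w, y) = 8 (v(w, y) = -2*(-4) = 8)
K(B) = -2 + 2*B (K(B) = 2*B - 2 = -2 + 2*B)
c(L) = -30 - 3*L (c(L) = -15 + 3*(-(5 + L)) = -15 + 3*(-5 - L) = -15 + (-15 - 3*L) = -30 - 3*L)
v(2, 5)*c(K(6)) + 476 = 8*(-30 - 3*(-2 + 2*6)) + 476 = 8*(-30 - 3*(-2 + 12)) + 476 = 8*(-30 - 3*10) + 476 = 8*(-30 - 30) + 476 = 8*(-60) + 476 = -480 + 476 = -4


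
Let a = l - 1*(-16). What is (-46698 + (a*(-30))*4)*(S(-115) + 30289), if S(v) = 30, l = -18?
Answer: -1408560102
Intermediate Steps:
a = -2 (a = -18 - 1*(-16) = -18 + 16 = -2)
(-46698 + (a*(-30))*4)*(S(-115) + 30289) = (-46698 - 2*(-30)*4)*(30 + 30289) = (-46698 + 60*4)*30319 = (-46698 + 240)*30319 = -46458*30319 = -1408560102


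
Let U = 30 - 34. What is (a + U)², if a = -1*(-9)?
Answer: 25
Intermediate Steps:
U = -4
a = 9
(a + U)² = (9 - 4)² = 5² = 25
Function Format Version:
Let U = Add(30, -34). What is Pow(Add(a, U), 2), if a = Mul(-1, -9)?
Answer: 25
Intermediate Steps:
U = -4
a = 9
Pow(Add(a, U), 2) = Pow(Add(9, -4), 2) = Pow(5, 2) = 25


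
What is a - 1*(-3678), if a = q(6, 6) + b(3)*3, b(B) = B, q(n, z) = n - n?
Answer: 3687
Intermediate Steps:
q(n, z) = 0
a = 9 (a = 0 + 3*3 = 0 + 9 = 9)
a - 1*(-3678) = 9 - 1*(-3678) = 9 + 3678 = 3687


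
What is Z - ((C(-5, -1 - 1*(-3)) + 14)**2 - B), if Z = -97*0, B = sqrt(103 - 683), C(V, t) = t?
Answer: -256 + 2*I*sqrt(145) ≈ -256.0 + 24.083*I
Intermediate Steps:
B = 2*I*sqrt(145) (B = sqrt(-580) = 2*I*sqrt(145) ≈ 24.083*I)
Z = 0
Z - ((C(-5, -1 - 1*(-3)) + 14)**2 - B) = 0 - (((-1 - 1*(-3)) + 14)**2 - 2*I*sqrt(145)) = 0 - (((-1 + 3) + 14)**2 - 2*I*sqrt(145)) = 0 - ((2 + 14)**2 - 2*I*sqrt(145)) = 0 - (16**2 - 2*I*sqrt(145)) = 0 - (256 - 2*I*sqrt(145)) = 0 + (-256 + 2*I*sqrt(145)) = -256 + 2*I*sqrt(145)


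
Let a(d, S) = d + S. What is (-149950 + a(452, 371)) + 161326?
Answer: 12199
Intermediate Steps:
a(d, S) = S + d
(-149950 + a(452, 371)) + 161326 = (-149950 + (371 + 452)) + 161326 = (-149950 + 823) + 161326 = -149127 + 161326 = 12199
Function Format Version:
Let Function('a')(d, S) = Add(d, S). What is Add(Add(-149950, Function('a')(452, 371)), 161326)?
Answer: 12199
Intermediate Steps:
Function('a')(d, S) = Add(S, d)
Add(Add(-149950, Function('a')(452, 371)), 161326) = Add(Add(-149950, Add(371, 452)), 161326) = Add(Add(-149950, 823), 161326) = Add(-149127, 161326) = 12199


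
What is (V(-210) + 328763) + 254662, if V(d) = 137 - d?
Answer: 583772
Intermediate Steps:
(V(-210) + 328763) + 254662 = ((137 - 1*(-210)) + 328763) + 254662 = ((137 + 210) + 328763) + 254662 = (347 + 328763) + 254662 = 329110 + 254662 = 583772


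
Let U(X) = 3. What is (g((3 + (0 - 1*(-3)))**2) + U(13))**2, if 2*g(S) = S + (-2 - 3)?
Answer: 1369/4 ≈ 342.25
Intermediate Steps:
g(S) = -5/2 + S/2 (g(S) = (S + (-2 - 3))/2 = (S - 5)/2 = (-5 + S)/2 = -5/2 + S/2)
(g((3 + (0 - 1*(-3)))**2) + U(13))**2 = ((-5/2 + (3 + (0 - 1*(-3)))**2/2) + 3)**2 = ((-5/2 + (3 + (0 + 3))**2/2) + 3)**2 = ((-5/2 + (3 + 3)**2/2) + 3)**2 = ((-5/2 + (1/2)*6**2) + 3)**2 = ((-5/2 + (1/2)*36) + 3)**2 = ((-5/2 + 18) + 3)**2 = (31/2 + 3)**2 = (37/2)**2 = 1369/4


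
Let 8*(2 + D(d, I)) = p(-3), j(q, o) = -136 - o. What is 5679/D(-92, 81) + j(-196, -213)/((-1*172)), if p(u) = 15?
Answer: -7814381/172 ≈ -45432.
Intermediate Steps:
D(d, I) = -1/8 (D(d, I) = -2 + (1/8)*15 = -2 + 15/8 = -1/8)
5679/D(-92, 81) + j(-196, -213)/((-1*172)) = 5679/(-1/8) + (-136 - 1*(-213))/((-1*172)) = 5679*(-8) + (-136 + 213)/(-172) = -45432 + 77*(-1/172) = -45432 - 77/172 = -7814381/172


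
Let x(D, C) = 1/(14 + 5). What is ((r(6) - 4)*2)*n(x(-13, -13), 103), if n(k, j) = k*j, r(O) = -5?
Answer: -1854/19 ≈ -97.579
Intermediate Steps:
x(D, C) = 1/19
n(k, j) = j*k
((r(6) - 4)*2)*n(x(-13, -13), 103) = ((-5 - 4)*2)*(103*(1/19)) = -9*2*(103/19) = -18*103/19 = -1854/19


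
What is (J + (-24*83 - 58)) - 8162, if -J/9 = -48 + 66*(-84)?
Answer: 40116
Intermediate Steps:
J = 50328 (J = -9*(-48 + 66*(-84)) = -9*(-48 - 5544) = -9*(-5592) = 50328)
(J + (-24*83 - 58)) - 8162 = (50328 + (-24*83 - 58)) - 8162 = (50328 + (-1992 - 58)) - 8162 = (50328 - 2050) - 8162 = 48278 - 8162 = 40116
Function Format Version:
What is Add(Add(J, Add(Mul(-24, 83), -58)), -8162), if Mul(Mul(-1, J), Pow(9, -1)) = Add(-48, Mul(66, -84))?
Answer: 40116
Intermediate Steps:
J = 50328 (J = Mul(-9, Add(-48, Mul(66, -84))) = Mul(-9, Add(-48, -5544)) = Mul(-9, -5592) = 50328)
Add(Add(J, Add(Mul(-24, 83), -58)), -8162) = Add(Add(50328, Add(Mul(-24, 83), -58)), -8162) = Add(Add(50328, Add(-1992, -58)), -8162) = Add(Add(50328, -2050), -8162) = Add(48278, -8162) = 40116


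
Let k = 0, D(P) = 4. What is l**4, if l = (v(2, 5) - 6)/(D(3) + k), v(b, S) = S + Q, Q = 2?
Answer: 1/256 ≈ 0.0039063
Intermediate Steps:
v(b, S) = 2 + S (v(b, S) = S + 2 = 2 + S)
l = 1/4 (l = ((2 + 5) - 6)/(4 + 0) = (7 - 6)/4 = 1*(1/4) = 1/4 ≈ 0.25000)
l**4 = (1/4)**4 = 1/256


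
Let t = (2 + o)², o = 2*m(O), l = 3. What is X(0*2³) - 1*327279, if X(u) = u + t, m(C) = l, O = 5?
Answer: -327215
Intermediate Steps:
m(C) = 3
o = 6 (o = 2*3 = 6)
t = 64 (t = (2 + 6)² = 8² = 64)
X(u) = 64 + u (X(u) = u + 64 = 64 + u)
X(0*2³) - 1*327279 = (64 + 0*2³) - 1*327279 = (64 + 0*8) - 327279 = (64 + 0) - 327279 = 64 - 327279 = -327215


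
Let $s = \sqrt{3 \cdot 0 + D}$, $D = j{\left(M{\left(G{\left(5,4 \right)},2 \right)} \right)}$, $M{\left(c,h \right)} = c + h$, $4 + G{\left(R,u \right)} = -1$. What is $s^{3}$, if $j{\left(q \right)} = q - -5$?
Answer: $2 \sqrt{2} \approx 2.8284$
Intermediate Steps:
$G{\left(R,u \right)} = -5$ ($G{\left(R,u \right)} = -4 - 1 = -5$)
$j{\left(q \right)} = 5 + q$ ($j{\left(q \right)} = q + 5 = 5 + q$)
$D = 2$ ($D = 5 + \left(-5 + 2\right) = 5 - 3 = 2$)
$s = \sqrt{2}$ ($s = \sqrt{3 \cdot 0 + 2} = \sqrt{0 + 2} = \sqrt{2} \approx 1.4142$)
$s^{3} = \left(\sqrt{2}\right)^{3} = 2 \sqrt{2}$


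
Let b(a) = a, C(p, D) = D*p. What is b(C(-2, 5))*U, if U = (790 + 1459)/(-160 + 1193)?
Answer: -22490/1033 ≈ -21.772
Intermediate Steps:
U = 2249/1033 ≈ 2.1772
b(C(-2, 5))*U = (5*(-2))*(2249/1033) = -10*2249/1033 = -22490/1033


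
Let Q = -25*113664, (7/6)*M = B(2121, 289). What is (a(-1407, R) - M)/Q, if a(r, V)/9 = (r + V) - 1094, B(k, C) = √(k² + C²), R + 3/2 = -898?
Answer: 20403/1894400 + √4582162/3315200 ≈ 0.011416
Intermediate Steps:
R = -1799/2 (R = -3/2 - 898 = -1799/2 ≈ -899.50)
B(k, C) = √(C² + k²)
M = 6*√4582162/7 (M = 6*√(289² + 2121²)/7 = 6*√(83521 + 4498641)/7 = 6*√4582162/7 ≈ 1834.8)
a(r, V) = -9846 + 9*V + 9*r (a(r, V) = 9*((r + V) - 1094) = 9*((V + r) - 1094) = 9*(-1094 + V + r) = -9846 + 9*V + 9*r)
Q = -2841600
(a(-1407, R) - M)/Q = ((-9846 + 9*(-1799/2) + 9*(-1407)) - 6*√4582162/7)/(-2841600) = ((-9846 - 16191/2 - 12663) - 6*√4582162/7)*(-1/2841600) = (-61209/2 - 6*√4582162/7)*(-1/2841600) = 20403/1894400 + √4582162/3315200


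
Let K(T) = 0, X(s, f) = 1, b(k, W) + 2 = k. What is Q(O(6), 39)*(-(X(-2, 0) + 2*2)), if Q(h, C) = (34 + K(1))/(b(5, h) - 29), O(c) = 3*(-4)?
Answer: 85/13 ≈ 6.5385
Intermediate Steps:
b(k, W) = -2 + k
O(c) = -12
Q(h, C) = -17/13 (Q(h, C) = (34 + 0)/((-2 + 5) - 29) = 34/(3 - 29) = 34/(-26) = 34*(-1/26) = -17/13)
Q(O(6), 39)*(-(X(-2, 0) + 2*2)) = -(-17)*(1 + 2*2)/13 = -(-17)*(1 + 4)/13 = -(-17)*5/13 = -17/13*(-5) = 85/13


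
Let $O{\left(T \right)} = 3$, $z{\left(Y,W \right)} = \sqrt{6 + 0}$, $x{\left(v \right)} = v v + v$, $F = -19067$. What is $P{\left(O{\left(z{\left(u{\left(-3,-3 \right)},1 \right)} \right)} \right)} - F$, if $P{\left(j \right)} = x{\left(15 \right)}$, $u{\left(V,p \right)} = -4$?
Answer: $19307$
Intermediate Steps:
$x{\left(v \right)} = v + v^{2}$ ($x{\left(v \right)} = v^{2} + v = v + v^{2}$)
$z{\left(Y,W \right)} = \sqrt{6}$
$P{\left(j \right)} = 240$ ($P{\left(j \right)} = 15 \left(1 + 15\right) = 15 \cdot 16 = 240$)
$P{\left(O{\left(z{\left(u{\left(-3,-3 \right)},1 \right)} \right)} \right)} - F = 240 - -19067 = 240 + 19067 = 19307$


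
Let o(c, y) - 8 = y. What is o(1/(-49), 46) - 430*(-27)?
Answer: 11664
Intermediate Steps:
o(c, y) = 8 + y
o(1/(-49), 46) - 430*(-27) = (8 + 46) - 430*(-27) = 54 + 11610 = 11664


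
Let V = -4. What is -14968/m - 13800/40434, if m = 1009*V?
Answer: 995506/295637 ≈ 3.3673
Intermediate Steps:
m = -4036 (m = 1009*(-4) = -4036)
-14968/m - 13800/40434 = -14968/(-4036) - 13800/40434 = -14968*(-1/4036) - 13800*1/40434 = 3742/1009 - 100/293 = 995506/295637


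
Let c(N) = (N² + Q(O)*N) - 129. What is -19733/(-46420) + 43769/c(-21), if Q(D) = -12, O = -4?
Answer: 255360799/3272610 ≈ 78.030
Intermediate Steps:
c(N) = -129 + N² - 12*N (c(N) = (N² - 12*N) - 129 = -129 + N² - 12*N)
-19733/(-46420) + 43769/c(-21) = -19733/(-46420) + 43769/(-129 + (-21)² - 12*(-21)) = -19733*(-1/46420) + 43769/(-129 + 441 + 252) = 19733/46420 + 43769/564 = 255360799/3272610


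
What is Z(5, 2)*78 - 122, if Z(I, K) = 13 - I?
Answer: 502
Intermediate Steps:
Z(5, 2)*78 - 122 = (13 - 1*5)*78 - 122 = (13 - 5)*78 - 122 = 8*78 - 122 = 624 - 122 = 502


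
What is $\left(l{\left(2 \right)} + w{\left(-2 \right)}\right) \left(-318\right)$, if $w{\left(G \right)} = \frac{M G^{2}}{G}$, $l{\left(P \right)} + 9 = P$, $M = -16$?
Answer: $-7950$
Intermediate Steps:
$l{\left(P \right)} = -9 + P$
$w{\left(G \right)} = - 16 G$ ($w{\left(G \right)} = \frac{\left(-16\right) G^{2}}{G} = - 16 G$)
$\left(l{\left(2 \right)} + w{\left(-2 \right)}\right) \left(-318\right) = \left(\left(-9 + 2\right) - -32\right) \left(-318\right) = \left(-7 + 32\right) \left(-318\right) = 25 \left(-318\right) = -7950$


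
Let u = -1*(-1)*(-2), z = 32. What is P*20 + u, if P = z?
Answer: 638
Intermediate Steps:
P = 32
u = -2 (u = 1*(-2) = -2)
P*20 + u = 32*20 - 2 = 640 - 2 = 638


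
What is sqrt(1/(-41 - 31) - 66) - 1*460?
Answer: -460 + 7*I*sqrt(194)/12 ≈ -460.0 + 8.1249*I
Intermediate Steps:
sqrt(1/(-41 - 31) - 66) - 1*460 = sqrt(1/(-72) - 66) - 460 = sqrt(-1/72 - 66) - 460 = sqrt(-4753/72) - 460 = 7*I*sqrt(194)/12 - 460 = -460 + 7*I*sqrt(194)/12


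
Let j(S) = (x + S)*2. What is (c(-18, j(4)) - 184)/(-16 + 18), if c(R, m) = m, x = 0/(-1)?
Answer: -88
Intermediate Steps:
x = 0 (x = 0*(-1) = 0)
j(S) = 2*S (j(S) = (0 + S)*2 = S*2 = 2*S)
(c(-18, j(4)) - 184)/(-16 + 18) = (2*4 - 184)/(-16 + 18) = (8 - 184)/2 = -176*1/2 = -88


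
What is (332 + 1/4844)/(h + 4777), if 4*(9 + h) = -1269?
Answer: 1608209/21559433 ≈ 0.074594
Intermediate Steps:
h = -1305/4 (h = -9 + (¼)*(-1269) = -9 - 1269/4 = -1305/4 ≈ -326.25)
(332 + 1/4844)/(h + 4777) = (332 + 1/4844)/(-1305/4 + 4777) = (332 + 1/4844)/(17803/4) = (1608209/4844)*(4/17803) = 1608209/21559433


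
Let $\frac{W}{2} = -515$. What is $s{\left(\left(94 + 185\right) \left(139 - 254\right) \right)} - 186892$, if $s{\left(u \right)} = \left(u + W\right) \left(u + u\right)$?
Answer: $2124802658$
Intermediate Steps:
$W = -1030$ ($W = 2 \left(-515\right) = -1030$)
$s{\left(u \right)} = 2 u \left(-1030 + u\right)$ ($s{\left(u \right)} = \left(u - 1030\right) \left(u + u\right) = \left(-1030 + u\right) 2 u = 2 u \left(-1030 + u\right)$)
$s{\left(\left(94 + 185\right) \left(139 - 254\right) \right)} - 186892 = 2 \left(94 + 185\right) \left(139 - 254\right) \left(-1030 + \left(94 + 185\right) \left(139 - 254\right)\right) - 186892 = 2 \cdot 279 \left(-115\right) \left(-1030 + 279 \left(-115\right)\right) - 186892 = 2 \left(-32085\right) \left(-1030 - 32085\right) - 186892 = 2 \left(-32085\right) \left(-33115\right) - 186892 = 2124989550 - 186892 = 2124802658$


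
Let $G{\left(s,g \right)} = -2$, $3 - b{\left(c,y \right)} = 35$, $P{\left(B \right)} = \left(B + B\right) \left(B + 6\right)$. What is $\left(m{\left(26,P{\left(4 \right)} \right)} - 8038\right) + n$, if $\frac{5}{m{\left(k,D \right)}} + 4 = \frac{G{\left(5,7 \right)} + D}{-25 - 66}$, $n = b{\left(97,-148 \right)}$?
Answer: $- \frac{274415}{34} \approx -8071.0$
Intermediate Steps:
$P{\left(B \right)} = 2 B \left(6 + B\right)$
$b{\left(c,y \right)} = -32$ ($b{\left(c,y \right)} = 3 - 35 = -32$)
$n = -32$
$m{\left(k,D \right)} = \frac{5}{- \frac{362}{91} - \frac{D}{91}}$ ($m{\left(k,D \right)} = \frac{5}{-4 + \frac{-2 + D}{-25 - 66}} = \frac{5}{-4 + \frac{-2 + D}{-91}} = \frac{5}{-4 + \left(-2 + D\right) \left(- \frac{1}{91}\right)} = \frac{5}{-4 - \left(- \frac{2}{91} + \frac{D}{91}\right)} = \frac{5}{- \frac{362}{91} - \frac{D}{91}}$)
$\left(m{\left(26,P{\left(4 \right)} \right)} - 8038\right) + n = \left(- \frac{455}{362 + 2 \cdot 4 \left(6 + 4\right)} - 8038\right) - 32 = \left(- \frac{455}{362 + 2 \cdot 4 \cdot 10} - 8038\right) - 32 = \left(- \frac{455}{362 + 80} - 8038\right) - 32 = \left(- \frac{455}{442} - 8038\right) - 32 = \left(\left(-455\right) \frac{1}{442} - 8038\right) - 32 = \left(- \frac{35}{34} - 8038\right) - 32 = - \frac{273327}{34} - 32 = - \frac{274415}{34}$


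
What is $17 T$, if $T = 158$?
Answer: $2686$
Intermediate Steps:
$17 T = 17 \cdot 158 = 2686$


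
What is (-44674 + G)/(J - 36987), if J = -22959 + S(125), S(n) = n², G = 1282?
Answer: 43392/44321 ≈ 0.97904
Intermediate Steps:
J = -7334 (J = -22959 + 125² = -22959 + 15625 = -7334)
(-44674 + G)/(J - 36987) = (-44674 + 1282)/(-7334 - 36987) = -43392/(-44321) = -43392*(-1/44321) = 43392/44321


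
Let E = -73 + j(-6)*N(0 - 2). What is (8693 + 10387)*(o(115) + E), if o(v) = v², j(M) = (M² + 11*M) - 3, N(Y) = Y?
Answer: 252199440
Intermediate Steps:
j(M) = -3 + M² + 11*M
E = -7 (E = -73 + (-3 + (-6)² + 11*(-6))*(0 - 2) = -73 + (-3 + 36 - 66)*(-2) = -73 - 33*(-2) = -73 + 66 = -7)
(8693 + 10387)*(o(115) + E) = (8693 + 10387)*(115² - 7) = 19080*(13225 - 7) = 19080*13218 = 252199440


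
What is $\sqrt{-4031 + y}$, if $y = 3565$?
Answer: $i \sqrt{466} \approx 21.587 i$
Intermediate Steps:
$\sqrt{-4031 + y} = \sqrt{-4031 + 3565} = \sqrt{-466} = i \sqrt{466}$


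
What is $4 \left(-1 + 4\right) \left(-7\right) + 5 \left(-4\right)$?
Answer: $-104$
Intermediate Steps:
$4 \left(-1 + 4\right) \left(-7\right) + 5 \left(-4\right) = 4 \cdot 3 \left(-7\right) - 20 = 12 \left(-7\right) - 20 = -84 - 20 = -104$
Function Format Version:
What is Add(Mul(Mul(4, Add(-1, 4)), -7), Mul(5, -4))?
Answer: -104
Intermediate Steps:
Add(Mul(Mul(4, Add(-1, 4)), -7), Mul(5, -4)) = Add(Mul(Mul(4, 3), -7), -20) = Add(Mul(12, -7), -20) = Add(-84, -20) = -104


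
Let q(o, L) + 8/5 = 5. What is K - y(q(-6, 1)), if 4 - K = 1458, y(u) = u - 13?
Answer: -7222/5 ≈ -1444.4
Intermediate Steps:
q(o, L) = 17/5 (q(o, L) = -8/5 + 5 = 17/5)
y(u) = -13 + u
K = -1454 (K = 4 - 1*1458 = 4 - 1458 = -1454)
K - y(q(-6, 1)) = -1454 - (-13 + 17/5) = -1454 - 1*(-48/5) = -1454 + 48/5 = -7222/5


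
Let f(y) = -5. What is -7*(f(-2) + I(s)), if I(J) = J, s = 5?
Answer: 0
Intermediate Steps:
-7*(f(-2) + I(s)) = -7*(-5 + 5) = -7*0 = 0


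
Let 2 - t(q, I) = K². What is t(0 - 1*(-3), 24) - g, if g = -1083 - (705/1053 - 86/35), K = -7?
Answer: 12705299/12285 ≈ 1034.2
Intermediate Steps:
g = -13282694/12285 (g = -1083 - (705*(1/1053) - 86*1/35) = -1083 - (235/351 - 86/35) = -1083 - 1*(-21961/12285) = -1083 + 21961/12285 = -13282694/12285 ≈ -1081.2)
t(q, I) = -47 (t(q, I) = 2 - 1*(-7)² = 2 - 1*49 = 2 - 49 = -47)
t(0 - 1*(-3), 24) - g = -47 - 1*(-13282694/12285) = -47 + 13282694/12285 = 12705299/12285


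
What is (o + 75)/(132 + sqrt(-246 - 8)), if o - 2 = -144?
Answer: -4422/8839 + 67*I*sqrt(254)/17678 ≈ -0.50028 + 0.060403*I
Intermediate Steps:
o = -142 (o = 2 - 144 = -142)
(o + 75)/(132 + sqrt(-246 - 8)) = (-142 + 75)/(132 + sqrt(-246 - 8)) = -67/(132 + sqrt(-254)) = -67/(132 + I*sqrt(254))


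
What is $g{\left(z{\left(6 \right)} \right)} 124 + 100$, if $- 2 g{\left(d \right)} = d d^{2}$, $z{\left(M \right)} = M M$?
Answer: $-2892572$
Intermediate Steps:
$z{\left(M \right)} = M^{2}$
$g{\left(d \right)} = - \frac{d^{3}}{2}$ ($g{\left(d \right)} = - \frac{d d^{2}}{2} = - \frac{d^{3}}{2}$)
$g{\left(z{\left(6 \right)} \right)} 124 + 100 = - \frac{\left(6^{2}\right)^{3}}{2} \cdot 124 + 100 = - \frac{36^{3}}{2} \cdot 124 + 100 = \left(- \frac{1}{2}\right) 46656 \cdot 124 + 100 = \left(-23328\right) 124 + 100 = -2892672 + 100 = -2892572$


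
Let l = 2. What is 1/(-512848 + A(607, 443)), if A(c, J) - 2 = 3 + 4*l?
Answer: -1/512835 ≈ -1.9499e-6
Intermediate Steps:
A(c, J) = 13 (A(c, J) = 2 + (3 + 4*2) = 2 + (3 + 8) = 2 + 11 = 13)
1/(-512848 + A(607, 443)) = 1/(-512848 + 13) = 1/(-512835) = -1/512835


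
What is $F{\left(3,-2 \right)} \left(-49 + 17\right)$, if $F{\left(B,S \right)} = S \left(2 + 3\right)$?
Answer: $320$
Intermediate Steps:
$F{\left(B,S \right)} = 5 S$ ($F{\left(B,S \right)} = S 5 = 5 S$)
$F{\left(3,-2 \right)} \left(-49 + 17\right) = 5 \left(-2\right) \left(-49 + 17\right) = \left(-10\right) \left(-32\right) = 320$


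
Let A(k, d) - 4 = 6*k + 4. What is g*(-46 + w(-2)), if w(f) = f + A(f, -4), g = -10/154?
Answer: 260/77 ≈ 3.3766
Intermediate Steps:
g = -5/77 (g = -10*1/154 = -5/77 ≈ -0.064935)
A(k, d) = 8 + 6*k (A(k, d) = 4 + (6*k + 4) = 4 + (4 + 6*k) = 8 + 6*k)
w(f) = 8 + 7*f (w(f) = f + (8 + 6*f) = 8 + 7*f)
g*(-46 + w(-2)) = -5*(-46 + (8 + 7*(-2)))/77 = -5*(-46 + (8 - 14))/77 = -5*(-46 - 6)/77 = -5/77*(-52) = 260/77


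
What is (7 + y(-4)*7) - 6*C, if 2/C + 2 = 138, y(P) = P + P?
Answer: -1669/34 ≈ -49.088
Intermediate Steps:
y(P) = 2*P
C = 1/68 (C = 2/(-2 + 138) = 2/136 = 2*(1/136) = 1/68 ≈ 0.014706)
(7 + y(-4)*7) - 6*C = (7 + (2*(-4))*7) - 6*1/68 = (7 - 8*7) - 3/34 = (7 - 56) - 3/34 = -49 - 3/34 = -1669/34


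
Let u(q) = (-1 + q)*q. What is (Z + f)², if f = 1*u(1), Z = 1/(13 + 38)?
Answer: 1/2601 ≈ 0.00038447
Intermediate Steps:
u(q) = q*(-1 + q)
Z = 1/51 ≈ 0.019608
f = 0 (f = 1*(1*(-1 + 1)) = 1*(1*0) = 1*0 = 0)
(Z + f)² = (1/51 + 0)² = (1/51)² = 1/2601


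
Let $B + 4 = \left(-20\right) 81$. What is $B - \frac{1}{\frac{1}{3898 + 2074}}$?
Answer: $-7596$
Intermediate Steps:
$B = -1624$ ($B = -4 - 1620 = -1624$)
$B - \frac{1}{\frac{1}{3898 + 2074}} = -1624 - \frac{1}{\frac{1}{3898 + 2074}} = -1624 - \frac{1}{\frac{1}{5972}} = -1624 - 5972 = -7596$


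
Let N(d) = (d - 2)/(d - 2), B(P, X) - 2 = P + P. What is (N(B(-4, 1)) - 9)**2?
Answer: 64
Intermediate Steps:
B(P, X) = 2 + 2*P (B(P, X) = 2 + (P + P) = 2 + 2*P)
N(d) = 1 (N(d) = (-2 + d)/(-2 + d) = 1)
(N(B(-4, 1)) - 9)**2 = (1 - 9)**2 = (-8)**2 = 64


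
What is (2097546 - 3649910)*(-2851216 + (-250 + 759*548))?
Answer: 3780835302376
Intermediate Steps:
(2097546 - 3649910)*(-2851216 + (-250 + 759*548)) = -1552364*(-2851216 + (-250 + 415932)) = -1552364*(-2851216 + 415682) = -1552364*(-2435534) = 3780835302376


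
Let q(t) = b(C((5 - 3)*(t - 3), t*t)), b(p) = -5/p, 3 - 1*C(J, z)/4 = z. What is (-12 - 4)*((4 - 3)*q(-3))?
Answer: -10/3 ≈ -3.3333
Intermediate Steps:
C(J, z) = 12 - 4*z
q(t) = -5/(12 - 4*t**2) (q(t) = -5/(12 - 4*t*t) = -5/(12 - 4*t**2))
(-12 - 4)*((4 - 3)*q(-3)) = (-12 - 4)*((4 - 3)*(5/(4*(-3 + (-3)**2)))) = -16*5/(4*(-3 + 9)) = -16*(5/4)/6 = -16*(5/4)*(1/6) = -16*5/24 = -10/3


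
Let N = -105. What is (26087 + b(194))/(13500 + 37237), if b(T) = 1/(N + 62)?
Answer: 1121740/2181691 ≈ 0.51416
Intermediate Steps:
b(T) = -1/43 (b(T) = 1/(-105 + 62) = 1/(-43) = -1/43)
(26087 + b(194))/(13500 + 37237) = (26087 - 1/43)/(13500 + 37237) = (1121740/43)/50737 = (1121740/43)*(1/50737) = 1121740/2181691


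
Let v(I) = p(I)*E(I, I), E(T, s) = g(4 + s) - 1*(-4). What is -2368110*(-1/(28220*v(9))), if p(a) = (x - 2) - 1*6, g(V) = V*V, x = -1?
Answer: -78937/1464618 ≈ -0.053896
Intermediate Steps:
g(V) = V²
E(T, s) = 4 + (4 + s)² (E(T, s) = (4 + s)² - 1*(-4) = (4 + s)² + 4 = 4 + (4 + s)²)
p(a) = -9 (p(a) = (-1 - 2) - 1*6 = -3 - 6 = -9)
v(I) = -36 - 9*(4 + I)² (v(I) = -9*(4 + (4 + I)²) = -36 - 9*(4 + I)²)
-2368110*(-1/(28220*v(9))) = -2368110*(-1/(28220*(-36 - 9*(4 + 9)²))) = -2368110*(-1/(28220*(-36 - 9*13²))) = -2368110*(-1/(28220*(-36 - 9*169))) = -2368110*(-1/(28220*(-36 - 1521))) = -2368110/(-1557*(-170)*166) = -2368110/(264690*166) = -2368110/43938540 = -2368110*1/43938540 = -78937/1464618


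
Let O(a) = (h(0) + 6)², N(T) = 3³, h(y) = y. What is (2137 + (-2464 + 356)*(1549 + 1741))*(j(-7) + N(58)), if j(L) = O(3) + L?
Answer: -388258248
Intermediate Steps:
N(T) = 27
O(a) = 36 (O(a) = (0 + 6)² = 6² = 36)
j(L) = 36 + L
(2137 + (-2464 + 356)*(1549 + 1741))*(j(-7) + N(58)) = (2137 + (-2464 + 356)*(1549 + 1741))*((36 - 7) + 27) = (2137 - 2108*3290)*(29 + 27) = (2137 - 6935320)*56 = -6933183*56 = -388258248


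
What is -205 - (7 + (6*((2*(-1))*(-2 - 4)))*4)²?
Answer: -87230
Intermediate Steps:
-205 - (7 + (6*((2*(-1))*(-2 - 4)))*4)² = -205 - (7 + (6*(-2*(-6)))*4)² = -205 - (7 + (6*12)*4)² = -205 - (7 + 72*4)² = -205 - (7 + 288)² = -205 - 1*295² = -205 - 1*87025 = -205 - 87025 = -87230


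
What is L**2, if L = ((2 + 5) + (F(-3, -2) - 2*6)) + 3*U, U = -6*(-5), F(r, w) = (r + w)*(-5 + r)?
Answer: 15625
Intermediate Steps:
F(r, w) = (-5 + r)*(r + w)
U = 30
L = 125 (L = ((2 + 5) + (((-3)**2 - 5*(-3) - 5*(-2) - 3*(-2)) - 2*6)) + 3*30 = (7 + ((9 + 15 + 10 + 6) - 12)) + 90 = (7 + (40 - 12)) + 90 = (7 + 28) + 90 = 35 + 90 = 125)
L**2 = 125**2 = 15625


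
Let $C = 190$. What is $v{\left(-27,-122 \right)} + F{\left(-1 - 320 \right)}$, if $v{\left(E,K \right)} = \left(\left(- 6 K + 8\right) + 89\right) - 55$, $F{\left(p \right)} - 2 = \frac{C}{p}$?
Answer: $\frac{248906}{321} \approx 775.41$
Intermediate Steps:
$F{\left(p \right)} = 2 + \frac{190}{p}$
$v{\left(E,K \right)} = 42 - 6 K$ ($v{\left(E,K \right)} = \left(\left(8 - 6 K\right) + 89\right) - 55 = \left(97 - 6 K\right) - 55 = 42 - 6 K$)
$v{\left(-27,-122 \right)} + F{\left(-1 - 320 \right)} = \left(42 - -732\right) + \left(2 + \frac{190}{-1 - 320}\right) = \left(42 + 732\right) + \left(2 + \frac{190}{-321}\right) = 774 + \left(2 + 190 \left(- \frac{1}{321}\right)\right) = 774 + \left(2 - \frac{190}{321}\right) = 774 + \frac{452}{321} = \frac{248906}{321}$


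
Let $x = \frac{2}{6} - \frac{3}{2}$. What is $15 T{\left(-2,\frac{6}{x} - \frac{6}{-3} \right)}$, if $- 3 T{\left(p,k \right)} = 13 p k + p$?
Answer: $- \frac{2790}{7} \approx -398.57$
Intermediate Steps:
$x = - \frac{7}{6}$ ($x = 2 \cdot \frac{1}{6} - \frac{3}{2} = \frac{1}{3} - \frac{3}{2} = - \frac{7}{6} \approx -1.1667$)
$T{\left(p,k \right)} = - \frac{p}{3} - \frac{13 k p}{3}$ ($T{\left(p,k \right)} = - \frac{13 p k + p}{3} = - \frac{13 k p + p}{3} = - \frac{p + 13 k p}{3} = - \frac{p}{3} - \frac{13 k p}{3}$)
$15 T{\left(-2,\frac{6}{x} - \frac{6}{-3} \right)} = 15 \left(\left(- \frac{1}{3}\right) \left(-2\right) \left(1 + 13 \left(\frac{6}{- \frac{7}{6}} - \frac{6}{-3}\right)\right)\right) = 15 \left(\left(- \frac{1}{3}\right) \left(-2\right) \left(1 + 13 \left(6 \left(- \frac{6}{7}\right) - -2\right)\right)\right) = 15 \left(\left(- \frac{1}{3}\right) \left(-2\right) \left(1 + 13 \left(- \frac{36}{7} + 2\right)\right)\right) = 15 \left(\left(- \frac{1}{3}\right) \left(-2\right) \left(1 + 13 \left(- \frac{22}{7}\right)\right)\right) = 15 \left(\left(- \frac{1}{3}\right) \left(-2\right) \left(1 - \frac{286}{7}\right)\right) = 15 \left(\left(- \frac{1}{3}\right) \left(-2\right) \left(- \frac{279}{7}\right)\right) = 15 \left(- \frac{186}{7}\right) = - \frac{2790}{7}$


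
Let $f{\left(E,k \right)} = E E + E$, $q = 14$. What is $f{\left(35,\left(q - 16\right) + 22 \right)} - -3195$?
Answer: $4455$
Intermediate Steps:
$f{\left(E,k \right)} = E + E^{2}$ ($f{\left(E,k \right)} = E^{2} + E = E + E^{2}$)
$f{\left(35,\left(q - 16\right) + 22 \right)} - -3195 = 35 \left(1 + 35\right) - -3195 = 35 \cdot 36 + 3195 = 1260 + 3195 = 4455$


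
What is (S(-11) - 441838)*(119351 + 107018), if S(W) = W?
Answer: -100020916281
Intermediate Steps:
(S(-11) - 441838)*(119351 + 107018) = (-11 - 441838)*(119351 + 107018) = -441849*226369 = -100020916281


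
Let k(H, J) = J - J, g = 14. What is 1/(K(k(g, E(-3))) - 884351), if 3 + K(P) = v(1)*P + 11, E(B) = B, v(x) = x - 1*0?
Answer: -1/884343 ≈ -1.1308e-6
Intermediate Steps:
v(x) = x (v(x) = x + 0 = x)
k(H, J) = 0
K(P) = 8 + P (K(P) = -3 + (1*P + 11) = -3 + (P + 11) = -3 + (11 + P) = 8 + P)
1/(K(k(g, E(-3))) - 884351) = 1/((8 + 0) - 884351) = 1/(8 - 884351) = 1/(-884343) = -1/884343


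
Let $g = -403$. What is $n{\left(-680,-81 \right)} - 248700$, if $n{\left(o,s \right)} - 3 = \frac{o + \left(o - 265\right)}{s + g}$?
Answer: $- \frac{120367723}{484} \approx -2.4869 \cdot 10^{5}$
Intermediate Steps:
$n{\left(o,s \right)} = 3 + \frac{-265 + 2 o}{-403 + s}$ ($n{\left(o,s \right)} = 3 + \frac{o + \left(o - 265\right)}{s - 403} = 3 + \frac{o + \left(-265 + o\right)}{-403 + s} = 3 + \frac{-265 + 2 o}{-403 + s}$)
$n{\left(-680,-81 \right)} - 248700 = \frac{-1474 + 2 \left(-680\right) + 3 \left(-81\right)}{-403 - 81} - 248700 = \frac{-1474 - 1360 - 243}{-484} - 248700 = \left(- \frac{1}{484}\right) \left(-3077\right) - 248700 = \frac{3077}{484} - 248700 = - \frac{120367723}{484}$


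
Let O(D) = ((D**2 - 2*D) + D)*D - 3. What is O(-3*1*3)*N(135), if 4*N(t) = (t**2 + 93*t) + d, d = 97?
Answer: -25103001/4 ≈ -6.2758e+6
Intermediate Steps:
O(D) = -3 + D*(D**2 - D) (O(D) = (D**2 - D)*D - 3 = D*(D**2 - D) - 3 = -3 + D*(D**2 - D))
N(t) = 97/4 + t**2/4 + 93*t/4 (N(t) = ((t**2 + 93*t) + 97)/4 = (97 + t**2 + 93*t)/4 = 97/4 + t**2/4 + 93*t/4)
O(-3*1*3)*N(135) = (-3 + (-3*1*3)**3 - (-3*1*3)**2)*(97/4 + (1/4)*135**2 + (93/4)*135) = (-3 + (-3*3)**3 - (-3*3)**2)*(97/4 + (1/4)*18225 + 12555/4) = (-3 + (-9)**3 - 1*(-9)**2)*(97/4 + 18225/4 + 12555/4) = (-3 - 729 - 1*81)*(30877/4) = (-3 - 729 - 81)*(30877/4) = -813*30877/4 = -25103001/4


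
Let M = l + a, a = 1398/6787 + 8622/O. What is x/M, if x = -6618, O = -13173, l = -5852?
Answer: 98613881553/87206507552 ≈ 1.1308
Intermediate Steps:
a = -13367220/29801717 (a = 1398/6787 + 8622/(-13173) = 1398*(1/6787) + 8622*(-1/13173) = 1398/6787 - 2874/4391 = -13367220/29801717 ≈ -0.44854)
M = -174413015104/29801717 (M = -5852 - 13367220/29801717 = -174413015104/29801717 ≈ -5852.4)
x/M = -6618/(-174413015104/29801717) = -6618*(-29801717/174413015104) = 98613881553/87206507552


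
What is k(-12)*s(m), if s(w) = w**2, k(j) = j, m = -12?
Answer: -1728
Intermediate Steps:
k(-12)*s(m) = -12*(-12)**2 = -12*144 = -1728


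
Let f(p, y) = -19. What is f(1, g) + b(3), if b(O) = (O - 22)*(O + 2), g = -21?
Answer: -114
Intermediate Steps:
b(O) = (-22 + O)*(2 + O)
f(1, g) + b(3) = -19 + (-44 + 3² - 20*3) = -19 + (-44 + 9 - 60) = -19 - 95 = -114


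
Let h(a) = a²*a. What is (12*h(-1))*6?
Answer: -72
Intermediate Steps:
h(a) = a³
(12*h(-1))*6 = (12*(-1)³)*6 = (12*(-1))*6 = -12*6 = -72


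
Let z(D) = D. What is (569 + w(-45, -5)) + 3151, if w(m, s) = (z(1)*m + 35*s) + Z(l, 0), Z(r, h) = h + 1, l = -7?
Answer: 3501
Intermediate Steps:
Z(r, h) = 1 + h
w(m, s) = 1 + m + 35*s (w(m, s) = (1*m + 35*s) + (1 + 0) = (m + 35*s) + 1 = 1 + m + 35*s)
(569 + w(-45, -5)) + 3151 = (569 + (1 - 45 + 35*(-5))) + 3151 = (569 + (1 - 45 - 175)) + 3151 = (569 - 219) + 3151 = 350 + 3151 = 3501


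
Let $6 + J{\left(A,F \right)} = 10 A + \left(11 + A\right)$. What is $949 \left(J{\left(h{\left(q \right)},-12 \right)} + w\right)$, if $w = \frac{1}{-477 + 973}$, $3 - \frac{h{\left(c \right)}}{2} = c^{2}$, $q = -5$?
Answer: $- \frac{225466267}{496} \approx -4.5457 \cdot 10^{5}$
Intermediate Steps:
$h{\left(c \right)} = 6 - 2 c^{2}$
$w = \frac{1}{496} \approx 0.0020161$
$J{\left(A,F \right)} = 5 + 11 A$ ($J{\left(A,F \right)} = -6 + \left(10 A + \left(11 + A\right)\right) = -6 + \left(11 + 11 A\right) = 5 + 11 A$)
$949 \left(J{\left(h{\left(q \right)},-12 \right)} + w\right) = 949 \left(\left(5 + 11 \left(6 - 2 \left(-5\right)^{2}\right)\right) + \frac{1}{496}\right) = 949 \left(\left(5 + 11 \left(6 - 50\right)\right) + \frac{1}{496}\right) = 949 \left(\left(5 + 11 \left(-44\right)\right) + \frac{1}{496}\right) = 949 \left(\left(5 - 484\right) + \frac{1}{496}\right) = 949 \left(-479 + \frac{1}{496}\right) = 949 \left(- \frac{237583}{496}\right) = - \frac{225466267}{496}$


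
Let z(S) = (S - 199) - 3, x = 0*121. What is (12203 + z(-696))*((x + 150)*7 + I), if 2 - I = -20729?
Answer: 246234205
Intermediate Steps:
I = 20731 (I = 2 - 1*(-20729) = 2 + 20729 = 20731)
x = 0
z(S) = -202 + S (z(S) = (-199 + S) - 3 = -202 + S)
(12203 + z(-696))*((x + 150)*7 + I) = (12203 + (-202 - 696))*((0 + 150)*7 + 20731) = (12203 - 898)*(150*7 + 20731) = 11305*(1050 + 20731) = 11305*21781 = 246234205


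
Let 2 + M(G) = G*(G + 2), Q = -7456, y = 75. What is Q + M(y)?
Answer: -1683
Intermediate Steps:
M(G) = -2 + G*(2 + G) (M(G) = -2 + G*(G + 2) = -2 + G*(2 + G))
Q + M(y) = -7456 + (-2 + 75² + 2*75) = -7456 + (-2 + 5625 + 150) = -7456 + 5773 = -1683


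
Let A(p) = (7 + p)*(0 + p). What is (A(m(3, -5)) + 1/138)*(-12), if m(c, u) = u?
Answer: 2758/23 ≈ 119.91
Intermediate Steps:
A(p) = p*(7 + p) (A(p) = (7 + p)*p = p*(7 + p))
(A(m(3, -5)) + 1/138)*(-12) = (-5*(7 - 5) + 1/138)*(-12) = (-5*2 + 1/138)*(-12) = (-10 + 1/138)*(-12) = -1379/138*(-12) = 2758/23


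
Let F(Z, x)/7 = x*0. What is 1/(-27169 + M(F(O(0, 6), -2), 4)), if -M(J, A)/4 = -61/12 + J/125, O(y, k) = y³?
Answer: -3/81446 ≈ -3.6834e-5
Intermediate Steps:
F(Z, x) = 0 (F(Z, x) = 7*(x*0) = 7*0 = 0)
M(J, A) = 61/3 - 4*J/125 (M(J, A) = -4*(-61/12 + J/125) = 61/3 - 4*J/125)
1/(-27169 + M(F(O(0, 6), -2), 4)) = 1/(-27169 + (61/3 - 4/125*0)) = 1/(-27169 + (61/3 + 0)) = 1/(-27169 + 61/3) = 1/(-81446/3) = -3/81446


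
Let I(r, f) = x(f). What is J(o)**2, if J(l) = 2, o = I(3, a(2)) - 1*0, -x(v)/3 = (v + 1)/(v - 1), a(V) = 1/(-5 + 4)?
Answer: 4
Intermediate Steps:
a(V) = -1 (a(V) = 1/(-1) = -1)
x(v) = -3*(1 + v)/(-1 + v) (x(v) = -3*(v + 1)/(v - 1) = -3*(1 + v)/(-1 + v))
I(r, f) = 3*(-1 - f)/(-1 + f)
o = 0 (o = 3*(-1 - 1*(-1))/(-1 - 1) - 1*0 = 3*(-1 + 1)/(-2) + 0 = 3*(-1/2)*0 + 0 = 0 + 0 = 0)
J(o)**2 = 2**2 = 4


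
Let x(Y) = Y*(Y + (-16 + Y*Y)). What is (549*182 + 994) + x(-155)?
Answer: -3596458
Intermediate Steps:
x(Y) = Y*(-16 + Y + Y**2) (x(Y) = Y*(Y + (-16 + Y**2)) = Y*(-16 + Y + Y**2))
(549*182 + 994) + x(-155) = (549*182 + 994) - 155*(-16 - 155 + (-155)**2) = (99918 + 994) - 155*(-16 - 155 + 24025) = 100912 - 155*23854 = 100912 - 3697370 = -3596458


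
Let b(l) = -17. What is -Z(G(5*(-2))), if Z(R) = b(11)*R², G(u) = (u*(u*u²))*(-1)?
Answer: 1700000000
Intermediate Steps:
G(u) = -u⁴ (G(u) = (u*u³)*(-1) = u⁴*(-1) = -u⁴)
Z(R) = -17*R²
-Z(G(5*(-2))) = -(-17)*(-(5*(-2))⁴)² = -(-17)*(-1*(-10)⁴)² = -(-17)*(-1*10000)² = -(-17)*(-10000)² = -(-17)*100000000 = -1*(-1700000000) = 1700000000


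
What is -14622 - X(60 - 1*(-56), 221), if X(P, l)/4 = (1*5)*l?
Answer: -19042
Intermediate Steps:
X(P, l) = 20*l (X(P, l) = 4*((1*5)*l) = 4*(5*l) = 20*l)
-14622 - X(60 - 1*(-56), 221) = -14622 - 20*221 = -14622 - 1*4420 = -14622 - 4420 = -19042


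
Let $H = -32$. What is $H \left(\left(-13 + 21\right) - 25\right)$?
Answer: $544$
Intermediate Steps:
$H \left(\left(-13 + 21\right) - 25\right) = - 32 \left(\left(-13 + 21\right) - 25\right) = - 32 \left(8 - 25\right) = \left(-32\right) \left(-17\right) = 544$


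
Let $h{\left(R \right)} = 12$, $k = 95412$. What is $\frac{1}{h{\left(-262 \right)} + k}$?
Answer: $\frac{1}{95424} \approx 1.048 \cdot 10^{-5}$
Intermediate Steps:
$\frac{1}{h{\left(-262 \right)} + k} = \frac{1}{12 + 95412} = \frac{1}{95424}$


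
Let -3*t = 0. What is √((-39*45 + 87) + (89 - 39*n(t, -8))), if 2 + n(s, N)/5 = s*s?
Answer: I*√1189 ≈ 34.482*I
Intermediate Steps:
t = 0 (t = -⅓*0 = 0)
n(s, N) = -10 + 5*s² (n(s, N) = -10 + 5*(s*s) = -10 + 5*s²)
√((-39*45 + 87) + (89 - 39*n(t, -8))) = √((-39*45 + 87) + (89 - 39*(-10 + 5*0²))) = √((-1755 + 87) + (89 - 39*(-10 + 5*0))) = √(-1668 + (89 - 39*(-10 + 0))) = √(-1668 + (89 - 39*(-10))) = √(-1668 + (89 + 390)) = √(-1668 + 479) = √(-1189) = I*√1189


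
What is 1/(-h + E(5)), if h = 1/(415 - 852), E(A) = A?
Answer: 437/2186 ≈ 0.19991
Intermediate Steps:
h = -1/437 (h = 1/(-437) = -1/437 ≈ -0.0022883)
1/(-h + E(5)) = 1/(-1*(-1/437) + 5) = 1/(1/437 + 5) = 1/(2186/437) = 437/2186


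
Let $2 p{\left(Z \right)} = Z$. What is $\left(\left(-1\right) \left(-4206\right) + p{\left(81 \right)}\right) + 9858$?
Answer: $\frac{28209}{2} \approx 14105.0$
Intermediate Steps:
$p{\left(Z \right)} = \frac{Z}{2}$
$\left(\left(-1\right) \left(-4206\right) + p{\left(81 \right)}\right) + 9858 = \left(\left(-1\right) \left(-4206\right) + \frac{1}{2} \cdot 81\right) + 9858 = \left(4206 + \frac{81}{2}\right) + 9858 = \frac{8493}{2} + 9858 = \frac{28209}{2}$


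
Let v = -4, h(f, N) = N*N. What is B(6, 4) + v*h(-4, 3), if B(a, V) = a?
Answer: -30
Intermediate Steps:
h(f, N) = N**2
B(6, 4) + v*h(-4, 3) = 6 - 4*3**2 = 6 - 4*9 = 6 - 36 = -30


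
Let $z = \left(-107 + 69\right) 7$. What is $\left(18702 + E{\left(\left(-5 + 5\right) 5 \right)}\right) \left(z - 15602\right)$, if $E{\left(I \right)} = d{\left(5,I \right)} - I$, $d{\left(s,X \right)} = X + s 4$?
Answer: $-297080696$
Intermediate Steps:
$d{\left(s,X \right)} = X + 4 s$
$E{\left(I \right)} = 20$ ($E{\left(I \right)} = \left(I + 4 \cdot 5\right) - I = \left(I + 20\right) - I = \left(20 + I\right) - I = 20$)
$z = -266$ ($z = \left(-38\right) 7 = -266$)
$\left(18702 + E{\left(\left(-5 + 5\right) 5 \right)}\right) \left(z - 15602\right) = \left(18702 + 20\right) \left(-266 - 15602\right) = 18722 \left(-15868\right) = -297080696$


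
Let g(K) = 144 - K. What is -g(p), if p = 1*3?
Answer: -141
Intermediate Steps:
p = 3
-g(p) = -(144 - 1*3) = -(144 - 3) = -1*141 = -141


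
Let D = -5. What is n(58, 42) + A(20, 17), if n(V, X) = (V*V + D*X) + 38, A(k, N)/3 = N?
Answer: 3243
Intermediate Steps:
A(k, N) = 3*N
n(V, X) = 38 + V**2 - 5*X (n(V, X) = (V*V - 5*X) + 38 = (V**2 - 5*X) + 38 = 38 + V**2 - 5*X)
n(58, 42) + A(20, 17) = (38 + 58**2 - 5*42) + 3*17 = (38 + 3364 - 210) + 51 = 3192 + 51 = 3243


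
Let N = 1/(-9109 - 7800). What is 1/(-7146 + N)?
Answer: -16909/120831715 ≈ -0.00013994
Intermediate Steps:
N = -1/16909 (N = 1/(-16909) = -1/16909 ≈ -5.9140e-5)
1/(-7146 + N) = 1/(-7146 - 1/16909) = 1/(-120831715/16909) = -16909/120831715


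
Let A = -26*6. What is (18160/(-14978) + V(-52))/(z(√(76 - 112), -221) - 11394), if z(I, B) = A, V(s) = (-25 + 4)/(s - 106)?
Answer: 1277371/13666676100 ≈ 9.3466e-5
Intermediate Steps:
V(s) = -21/(-106 + s)
A = -156
z(I, B) = -156
(18160/(-14978) + V(-52))/(z(√(76 - 112), -221) - 11394) = (18160/(-14978) - 21/(-106 - 52))/(-156 - 11394) = (18160*(-1/14978) - 21/(-158))/(-11550) = (-9080/7489 - 21*(-1/158))*(-1/11550) = (-9080/7489 + 21/158)*(-1/11550) = -1277371/1183262*(-1/11550) = 1277371/13666676100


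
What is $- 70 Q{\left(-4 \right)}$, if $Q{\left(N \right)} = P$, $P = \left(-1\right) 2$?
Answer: $140$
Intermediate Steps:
$P = -2$
$Q{\left(N \right)} = -2$
$- 70 Q{\left(-4 \right)} = \left(-70\right) \left(-2\right) = 140$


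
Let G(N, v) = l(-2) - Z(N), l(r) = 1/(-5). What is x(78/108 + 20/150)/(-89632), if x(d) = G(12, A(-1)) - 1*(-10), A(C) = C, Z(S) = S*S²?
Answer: 8591/448160 ≈ 0.019169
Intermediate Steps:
Z(S) = S³
l(r) = -⅕
G(N, v) = -⅕ - N³
x(d) = -8591/5 (x(d) = (-⅕ - 1*12³) - 1*(-10) = (-⅕ - 1*1728) + 10 = (-⅕ - 1728) + 10 = -8641/5 + 10 = -8591/5)
x(78/108 + 20/150)/(-89632) = -8591/5/(-89632) = -8591/5*(-1/89632) = 8591/448160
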